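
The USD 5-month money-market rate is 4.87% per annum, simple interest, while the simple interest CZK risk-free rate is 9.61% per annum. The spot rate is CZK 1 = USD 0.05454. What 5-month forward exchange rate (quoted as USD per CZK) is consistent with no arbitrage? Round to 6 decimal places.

T = 5/12 years.
USD accumulates by 1 + 0.0487×5/12 = 1.0202917.
CZK accumulates by 1 + 0.0961×5/12 = 1.0400417.
So F = 0.05454 × 1.0202917 / 1.0400417 = 0.05350431 (USD/CZK).

0.053504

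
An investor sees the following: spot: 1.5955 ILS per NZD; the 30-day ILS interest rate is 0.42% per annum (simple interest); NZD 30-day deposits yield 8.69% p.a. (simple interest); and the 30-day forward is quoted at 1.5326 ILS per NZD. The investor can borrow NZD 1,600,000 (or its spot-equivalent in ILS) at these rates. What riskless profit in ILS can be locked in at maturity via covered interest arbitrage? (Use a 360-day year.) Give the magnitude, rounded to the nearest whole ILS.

ILS 83,776

T = 30/360 years.
Invest the NZD and cover forward: 1,600,000 × 1.007241667 × 1.5326 = ILS 2,469,917.73.
Convert at spot and invest in ILS: 1,600,000 × 1.5955 × 1.000350 = ILS 2,553,693.48.
The quoted forward undervalues NZD, so borrow NZD, convert to ILS at spot, deposit the ILS at 0.42%, and buy NZD forward at 1.5326 to cover the loan.
Profit = 2,553,693.48 − 2,469,917.73 = ILS 83,776.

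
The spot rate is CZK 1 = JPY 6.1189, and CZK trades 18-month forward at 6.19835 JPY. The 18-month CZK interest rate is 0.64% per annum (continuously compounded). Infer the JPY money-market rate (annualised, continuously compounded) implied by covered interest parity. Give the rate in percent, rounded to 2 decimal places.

1.50%

T = 18/12 years.
F/S = 6.19835/6.1189 = 1.0129844 = (growth of JPY) / (growth of CZK).
The CZK side grows by e^(0.0064×18/12) = 1.0096462.
So the JPY growth factor = 1.0227559.
r = ln(1.0227559)/(18/12) = 0.015001 → 1.50%.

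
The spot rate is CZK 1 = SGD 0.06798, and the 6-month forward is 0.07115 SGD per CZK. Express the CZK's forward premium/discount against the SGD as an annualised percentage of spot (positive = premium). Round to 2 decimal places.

T = 6/12 years.
CZK trades forward at +4.66314% vs spot over the period.
Annualise by dividing by T: 0.0466314 / (6/12) = 0.093263 → 9.33%.

+9.33%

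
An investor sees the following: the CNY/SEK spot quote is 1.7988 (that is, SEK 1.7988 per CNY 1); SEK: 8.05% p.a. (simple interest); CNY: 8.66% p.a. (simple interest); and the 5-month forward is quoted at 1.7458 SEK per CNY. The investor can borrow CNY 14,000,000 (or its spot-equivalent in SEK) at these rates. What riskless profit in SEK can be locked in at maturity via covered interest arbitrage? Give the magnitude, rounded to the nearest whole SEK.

SEK 704,767

T = 5/12 years.
Invest the CNY and cover forward: 14,000,000 × 1.0360833333 × 1.7458 = SEK 25,323,119.97.
Convert at spot and invest in SEK: 14,000,000 × 1.7988 × 1.0335416667 = SEK 26,027,886.50.
The quoted forward undervalues CNY, so borrow CNY, convert to SEK at spot, deposit the SEK at 8.05%, and buy CNY forward at 1.7458 to cover the loan.
Profit = 26,027,886.50 − 25,323,119.97 = SEK 704,767.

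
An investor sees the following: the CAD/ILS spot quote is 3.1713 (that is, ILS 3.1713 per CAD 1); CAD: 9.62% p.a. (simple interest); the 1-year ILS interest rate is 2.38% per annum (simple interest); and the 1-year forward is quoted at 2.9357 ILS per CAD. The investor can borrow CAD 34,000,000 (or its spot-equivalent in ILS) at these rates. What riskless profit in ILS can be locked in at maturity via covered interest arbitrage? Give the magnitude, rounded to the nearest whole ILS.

T = 1 year.
Keep in CAD, deliver into the forward: 34,000,000·1.096200·2.9357 = ILS 109,415,887.56.
Swap to ILS now, deposit: 34,000,000·3.1713·1.023800 = ILS 110,390,415.96.
The quoted forward undervalues CAD, so borrow CAD, convert to ILS at spot, deposit the ILS at 2.38%, and buy CAD forward at 2.9357 to cover the loan.
Arbitrage profit = |109,415,887.56 − 110,390,415.96| = ILS 974,528.

ILS 974,528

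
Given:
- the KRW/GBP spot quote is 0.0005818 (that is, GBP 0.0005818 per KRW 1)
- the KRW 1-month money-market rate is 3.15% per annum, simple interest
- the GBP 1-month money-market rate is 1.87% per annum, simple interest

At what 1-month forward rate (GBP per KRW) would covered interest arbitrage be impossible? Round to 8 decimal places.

T = 1/12 years.
Growth of 1 GBP over T: 1 + 0.0187×1/12 = 1.0015583.
KRW accumulates by 1 + 0.0315×1/12 = 1.002625.
Forward (GBP per KRW) = 0.0005818 × 1.0015583 / 1.002625 = 0.0005811810.

0.00058118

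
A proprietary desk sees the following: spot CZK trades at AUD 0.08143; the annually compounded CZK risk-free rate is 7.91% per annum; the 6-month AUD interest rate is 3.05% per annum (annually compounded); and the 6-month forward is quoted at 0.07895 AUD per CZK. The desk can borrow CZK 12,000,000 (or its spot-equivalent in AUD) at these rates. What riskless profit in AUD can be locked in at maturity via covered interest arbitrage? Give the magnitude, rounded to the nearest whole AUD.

AUD 7,793

T = 6/12 years.
Invest the CZK and cover forward: 12,000,000 × 1.03879738 × 0.07895 = AUD 984,156.64.
Convert at spot and invest in AUD: 12,000,000 × 0.08143 × 1.01513546 = AUD 991,949.77.
The quoted forward undervalues CZK, so borrow CZK, convert to AUD at spot, deposit the AUD at 3.05%, and buy CZK forward at 0.07895 to cover the loan.
The gap between the two covered legs is AUD 7,793.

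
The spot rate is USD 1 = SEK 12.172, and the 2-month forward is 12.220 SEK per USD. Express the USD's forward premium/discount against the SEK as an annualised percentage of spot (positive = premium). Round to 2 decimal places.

T = 2/12 years.
USD trades forward at +0.39435% vs spot over the period.
×(1/T) gives 2.37% p.a.

+2.37%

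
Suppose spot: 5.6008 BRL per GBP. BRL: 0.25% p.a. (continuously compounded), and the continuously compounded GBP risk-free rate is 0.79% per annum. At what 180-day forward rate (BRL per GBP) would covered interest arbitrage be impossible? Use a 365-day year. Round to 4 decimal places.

T = 180/365 years.
BRL growth factor: e^(0.0025×180/365) = 1.0012336.
Growth of 1 GBP over T: e^(0.0079×180/365) = 1.0039035.
CIP: F = S · (grow BRL)/(grow GBP) = 5.6008 × 1.0012336/1.0039035 = 5.585905 BRL per GBP.

5.5859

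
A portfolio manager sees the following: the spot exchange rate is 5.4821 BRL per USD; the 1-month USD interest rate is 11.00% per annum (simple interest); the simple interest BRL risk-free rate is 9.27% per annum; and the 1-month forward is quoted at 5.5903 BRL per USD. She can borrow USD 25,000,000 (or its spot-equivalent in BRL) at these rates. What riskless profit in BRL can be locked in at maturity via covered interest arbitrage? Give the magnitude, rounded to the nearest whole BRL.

T = 1/12 years.
Keep in USD, deliver into the forward: 25,000,000·1.00916666667·5.5903 = BRL 141,038,610.42.
Swap to BRL now, deposit: 25,000,000·5.4821·1.007725 = BRL 138,111,230.56.
The quoted forward overvalues USD, so borrow BRL, buy USD at spot, deposit the USD at 11.00%, and sell the proceeds forward at 5.5903.
Profit = 141,038,610.42 − 138,111,230.56 = BRL 2,927,380.

BRL 2,927,380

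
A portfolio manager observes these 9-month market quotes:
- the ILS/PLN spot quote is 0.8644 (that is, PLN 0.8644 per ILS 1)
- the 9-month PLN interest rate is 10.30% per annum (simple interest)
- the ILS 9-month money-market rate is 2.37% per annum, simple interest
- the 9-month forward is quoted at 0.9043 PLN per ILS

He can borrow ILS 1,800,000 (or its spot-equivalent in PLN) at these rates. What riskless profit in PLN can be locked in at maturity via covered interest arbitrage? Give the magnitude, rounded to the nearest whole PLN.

PLN 19,442

T = 9/12 years.
Keep in ILS, deliver into the forward: 1,800,000·1.017775·0.9043 = PLN 1,656,673.08.
Swap to PLN now, deposit: 1,800,000·0.8644·1.077250 = PLN 1,676,114.82.
The quoted forward undervalues ILS, so borrow ILS, convert to PLN at spot, deposit the PLN at 10.30%, and buy ILS forward at 0.9043 to cover the loan.
Arbitrage profit = |1,656,673.08 − 1,676,114.82| = PLN 19,442.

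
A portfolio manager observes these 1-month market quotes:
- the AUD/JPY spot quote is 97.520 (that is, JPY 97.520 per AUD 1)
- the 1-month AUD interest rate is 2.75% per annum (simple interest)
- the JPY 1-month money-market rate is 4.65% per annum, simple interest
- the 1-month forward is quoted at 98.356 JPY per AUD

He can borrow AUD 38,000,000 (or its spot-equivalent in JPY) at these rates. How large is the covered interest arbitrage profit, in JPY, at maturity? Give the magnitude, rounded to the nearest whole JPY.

JPY 25,973,348

T = 1/12 years.
Keep in AUD, deliver into the forward: 38,000,000·1.002291666667·98.356 = JPY 3,746,093,168.33.
Swap to JPY now, deposit: 38,000,000·97.520·1.003875 = JPY 3,720,119,820.00.
The quoted forward overvalues AUD, so borrow JPY, buy AUD at spot, deposit the AUD at 2.75%, and sell the proceeds forward at 98.356.
Arbitrage profit = |3,746,093,168.33 − 3,720,119,820.00| = JPY 25,973,348.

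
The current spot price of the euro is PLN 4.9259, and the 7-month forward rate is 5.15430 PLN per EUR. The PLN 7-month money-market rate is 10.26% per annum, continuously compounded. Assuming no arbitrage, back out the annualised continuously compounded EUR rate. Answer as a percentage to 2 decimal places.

T = 7/12 years.
CIP gives F = S · g_PLN/g_EUR, so g_PLN/g_EUR = 5.1543/4.9259 = 1.0463672.
PLN growth factor: e^(0.1026×7/12) = 1.0616773.
That pins the EUR growth at 1.0146317.
r = ln(1.0146317)/(7/12) = 0.024901 → 2.49%.

2.49%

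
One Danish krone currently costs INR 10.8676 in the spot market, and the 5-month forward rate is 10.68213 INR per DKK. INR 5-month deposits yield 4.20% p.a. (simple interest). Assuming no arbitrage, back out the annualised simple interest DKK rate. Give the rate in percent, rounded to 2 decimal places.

T = 5/12 years.
CIP gives F = S · g_INR/g_DKK, so g_INR/g_DKK = 10.68213/10.8676 = 0.9829337.
INR growth factor: 1 + 0.0420×5/12 = 1.017500.
Hence g_DKK = 1.0351665.
r = (1.0351665 − 1)/(5/12) = 0.084400 → 8.44%.

8.44%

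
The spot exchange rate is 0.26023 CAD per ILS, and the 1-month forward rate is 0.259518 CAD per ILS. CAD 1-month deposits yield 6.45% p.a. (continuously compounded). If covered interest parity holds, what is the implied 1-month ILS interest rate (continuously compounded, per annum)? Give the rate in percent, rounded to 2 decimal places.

T = 1/12 years.
By CIP, F/S equals the CAD-to-ILS growth ratio: 0.259518/0.26023 = 0.9972640.
CAD growth factor: e^(0.0645×1/12) = 1.0053895.
Hence g_ILS = 1.0081478.
r = ln(1.0081478)/(1/12) = 0.097377 → 9.74%.

9.74%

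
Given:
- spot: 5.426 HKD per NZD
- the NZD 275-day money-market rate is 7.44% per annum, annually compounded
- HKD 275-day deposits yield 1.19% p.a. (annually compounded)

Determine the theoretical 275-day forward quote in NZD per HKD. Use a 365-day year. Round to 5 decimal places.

0.19281

T = 275/365 years.
HKD accumulates by (1 + 0.0119)^(275/365) = 1.0089527.
NZD accumulates by (1 + 0.0744)^(275/365) = 1.0555559.
CIP: F = S · (grow HKD)/(grow NZD) = 5.426 × 1.0089527/1.0555559 = 5.186440 HKD per NZD.
Quoted the other way: 1/5.186440 = 0.19281 NZD per HKD.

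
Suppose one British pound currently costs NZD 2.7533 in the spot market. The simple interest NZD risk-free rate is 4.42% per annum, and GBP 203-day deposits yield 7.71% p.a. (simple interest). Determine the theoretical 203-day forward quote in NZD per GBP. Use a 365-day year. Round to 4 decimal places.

T = 203/365 years.
NZD growth factor: 1 + 0.0442×203/365 = 1.0245825.
GBP accumulates by 1 + 0.0771×203/365 = 1.0428803.
CIP: F = S · (grow NZD)/(grow GBP) = 2.7533 × 1.0245825/1.0428803 = 2.704992 NZD per GBP.

2.7050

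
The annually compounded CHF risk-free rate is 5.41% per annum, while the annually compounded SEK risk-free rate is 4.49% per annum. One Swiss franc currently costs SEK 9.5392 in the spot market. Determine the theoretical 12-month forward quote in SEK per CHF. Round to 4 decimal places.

T = 1 year.
SEK growth factor: (1 + 0.0449)^1 = 1.044900.
CHF growth factor: (1 + 0.0541)^1 = 1.054100.
CIP: F = S · (grow SEK)/(grow CHF) = 9.5392 × 1.044900/1.054100 = 9.455944 SEK per CHF.

9.4559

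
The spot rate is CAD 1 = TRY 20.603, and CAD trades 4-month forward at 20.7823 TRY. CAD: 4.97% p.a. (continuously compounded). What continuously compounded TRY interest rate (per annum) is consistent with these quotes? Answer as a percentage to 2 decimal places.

7.57%

T = 4/12 years.
F/S = 20.7823/20.603 = 1.0087026 = (growth of TRY) / (growth of CAD).
The CAD side grows by e^(0.0497×4/12) = 1.0167047.
That pins the TRY growth at 1.0255527.
r = ln(1.0255527)/(4/12) = 0.075695 → 7.57%.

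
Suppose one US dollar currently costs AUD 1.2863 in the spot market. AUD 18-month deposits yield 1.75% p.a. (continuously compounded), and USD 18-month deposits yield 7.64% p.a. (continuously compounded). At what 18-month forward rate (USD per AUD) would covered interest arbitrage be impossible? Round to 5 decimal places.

0.84923

T = 18/12 years.
AUD growth factor: e^(0.0175×18/12) = 1.0265976.
Growth of 1 USD over T: e^(0.0764×18/12) = 1.1214248.
CIP: F = S · (grow AUD)/(grow USD) = 1.2863 × 1.0265976/1.1214248 = 1.177531 AUD per USD.
Invert for USD per AUD: 1 / 1.177531 = 0.84923.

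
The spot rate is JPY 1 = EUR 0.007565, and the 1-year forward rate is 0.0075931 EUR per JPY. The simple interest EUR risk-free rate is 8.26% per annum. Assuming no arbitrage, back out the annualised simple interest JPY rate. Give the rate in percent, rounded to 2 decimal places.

7.86%

T = 1 year.
By CIP, F/S equals the EUR-to-JPY growth ratio: 0.0075931/0.007565 = 1.0037145.
The EUR side grows by 1 + 0.0826×1 = 1.082600.
So the JPY growth factor = 1.0785936.
r = (1.0785936 − 1)/1 = 0.078594 → 7.86%.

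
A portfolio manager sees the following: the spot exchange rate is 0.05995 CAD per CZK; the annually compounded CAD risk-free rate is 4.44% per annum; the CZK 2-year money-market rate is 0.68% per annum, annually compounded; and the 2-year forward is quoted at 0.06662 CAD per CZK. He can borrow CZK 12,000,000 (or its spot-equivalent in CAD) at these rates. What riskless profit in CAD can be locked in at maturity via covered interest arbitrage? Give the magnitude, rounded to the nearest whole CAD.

T = 2 years.
Invest the CZK and cover forward: 12,000,000 × 1.01364624 × 0.06662 = CAD 810,349.35.
Convert at spot and invest in CAD: 12,000,000 × 0.05995 × 1.09077136 = CAD 784,700.92.
The quoted forward overvalues CZK, so borrow CAD, buy CZK at spot, deposit the CZK at 0.68%, and sell the proceeds forward at 0.06662.
Arbitrage profit = |810,349.35 − 784,700.92| = CAD 25,648.

CAD 25,648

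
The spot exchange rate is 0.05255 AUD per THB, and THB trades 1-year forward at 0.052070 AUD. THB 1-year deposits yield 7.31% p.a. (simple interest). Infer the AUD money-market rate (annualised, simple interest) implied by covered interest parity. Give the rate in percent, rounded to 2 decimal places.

6.33%

T = 1 year.
By CIP, F/S equals the AUD-to-THB growth ratio: 0.05207/0.05255 = 0.9908658.
The THB side grows by 1 + 0.0731×1 = 1.073100.
Hence g_AUD = 1.0632981.
r = (1.0632981 − 1)/1 = 0.063298 → 6.33%.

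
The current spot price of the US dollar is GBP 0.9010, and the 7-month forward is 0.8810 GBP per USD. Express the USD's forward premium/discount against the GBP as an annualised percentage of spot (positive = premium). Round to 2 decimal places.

-3.81%

T = 7/12 years.
USD trades forward at -2.21976% vs spot over the period.
Annualise by dividing by T: -0.0221976 / (7/12) = -0.038053 → -3.81%.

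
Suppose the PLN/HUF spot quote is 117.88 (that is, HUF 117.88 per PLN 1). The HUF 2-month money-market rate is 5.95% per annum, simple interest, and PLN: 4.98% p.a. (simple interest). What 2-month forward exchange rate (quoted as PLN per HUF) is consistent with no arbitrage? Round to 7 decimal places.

T = 2/12 years.
HUF accumulates by 1 + 0.0595×2/12 = 1.0099167.
PLN accumulates by 1 + 0.0498×2/12 = 1.008300.
CIP: F = S · (grow HUF)/(grow PLN) = 117.88 × 1.0099167/1.008300 = 118.0690 HUF per PLN.
Invert for PLN per HUF: 1 / 118.0690 = 0.0084696.

0.0084696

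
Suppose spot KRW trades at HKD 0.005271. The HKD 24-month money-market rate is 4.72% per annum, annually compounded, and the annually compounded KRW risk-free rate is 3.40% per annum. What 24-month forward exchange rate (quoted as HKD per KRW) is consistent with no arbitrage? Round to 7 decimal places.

0.0054064

T = 2 years.
Growth of 1 HKD over T: (1 + 0.0472)^2 = 1.0966278.
KRW growth factor: (1 + 0.0340)^2 = 1.069156.
CIP: F = S · (grow HKD)/(grow KRW) = 0.005271 × 1.0966278/1.069156 = 0.005406438 HKD per KRW.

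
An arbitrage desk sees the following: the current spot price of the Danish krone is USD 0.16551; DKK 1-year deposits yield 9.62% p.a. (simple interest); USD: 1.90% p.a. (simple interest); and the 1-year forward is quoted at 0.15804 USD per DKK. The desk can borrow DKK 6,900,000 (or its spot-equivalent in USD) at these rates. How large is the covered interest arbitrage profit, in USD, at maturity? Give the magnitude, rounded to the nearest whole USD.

USD 31,662

T = 1 year.
Keep in DKK, deliver into the forward: 6,900,000·1.096200·0.15804 = USD 1,195,379.79.
Swap to USD now, deposit: 6,900,000·0.16551·1.019000 = USD 1,163,717.36.
The quoted forward overvalues DKK, so borrow USD, buy DKK at spot, deposit the DKK at 9.62%, and sell the proceeds forward at 0.15804.
Arbitrage profit = |1,195,379.79 − 1,163,717.36| = USD 31,662.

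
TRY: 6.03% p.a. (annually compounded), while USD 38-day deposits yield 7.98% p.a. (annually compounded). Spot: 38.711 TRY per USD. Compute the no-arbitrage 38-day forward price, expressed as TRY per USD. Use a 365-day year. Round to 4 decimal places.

38.6376

T = 38/365 years.
Growth of 1 TRY over T: (1 + 0.0603)^(38/365) = 1.00611443.
USD accumulates by (1 + 0.0798)^(38/365) = 1.00802513.
CIP: F = S · (grow TRY)/(grow USD) = 38.711 × 1.00611443/1.00802513 = 38.637624 TRY per USD.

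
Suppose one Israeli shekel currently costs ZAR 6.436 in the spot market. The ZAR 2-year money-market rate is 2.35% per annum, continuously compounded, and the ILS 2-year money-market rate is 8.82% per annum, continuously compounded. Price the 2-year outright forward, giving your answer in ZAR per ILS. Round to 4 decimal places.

T = 2 years.
ZAR growth factor: e^(0.0235×2) = 1.048122.
ILS accumulates by e^(0.0882×2) = 1.1929151.
Forward (ZAR per ILS) = 6.436 × 1.048122 / 1.1929151 = 5.654814.

5.6548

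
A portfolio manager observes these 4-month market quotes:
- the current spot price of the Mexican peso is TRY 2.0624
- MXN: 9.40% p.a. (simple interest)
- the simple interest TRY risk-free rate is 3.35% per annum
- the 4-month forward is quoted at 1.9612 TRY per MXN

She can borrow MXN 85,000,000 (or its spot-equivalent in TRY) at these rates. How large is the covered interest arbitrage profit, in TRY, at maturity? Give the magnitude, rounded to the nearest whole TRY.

TRY 5,336,232

T = 4/12 years.
Keep in MXN, deliver into the forward: 85,000,000·1.03133333333·1.9612 = TRY 171,925,329.33.
Swap to TRY now, deposit: 85,000,000·2.0624·1.01116666667 = TRY 177,261,561.33.
The quoted forward undervalues MXN, so borrow MXN, convert to TRY at spot, deposit the TRY at 3.35%, and buy MXN forward at 1.9612 to cover the loan.
Profit = 177,261,561.33 − 171,925,329.33 = TRY 5,336,232.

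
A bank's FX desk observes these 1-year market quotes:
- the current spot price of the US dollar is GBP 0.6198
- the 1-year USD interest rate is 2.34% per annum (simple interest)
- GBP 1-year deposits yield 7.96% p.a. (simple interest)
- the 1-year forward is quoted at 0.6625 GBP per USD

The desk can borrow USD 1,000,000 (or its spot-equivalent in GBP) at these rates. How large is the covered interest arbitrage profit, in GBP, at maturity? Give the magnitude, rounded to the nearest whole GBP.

GBP 8,866

T = 1 year.
Keep in USD, deliver into the forward: 1,000,000·1.023400·0.6625 = GBP 678,002.50.
Swap to GBP now, deposit: 1,000,000·0.6198·1.079600 = GBP 669,136.08.
The quoted forward overvalues USD, so borrow GBP, buy USD at spot, deposit the USD at 2.34%, and sell the proceeds forward at 0.6625.
Arbitrage profit = |678,002.50 − 669,136.08| = GBP 8,866.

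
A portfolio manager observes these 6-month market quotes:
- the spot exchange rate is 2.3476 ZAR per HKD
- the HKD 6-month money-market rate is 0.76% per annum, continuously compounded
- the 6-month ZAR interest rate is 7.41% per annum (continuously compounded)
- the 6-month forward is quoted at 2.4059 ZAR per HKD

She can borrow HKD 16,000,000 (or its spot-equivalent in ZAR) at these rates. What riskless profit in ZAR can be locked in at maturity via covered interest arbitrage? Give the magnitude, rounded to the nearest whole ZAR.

T = 6/12 years.
Route A — deposit HKD, sell forward: 16,000,000 × 1.0038072292 × 2.4059 = ZAR 38,640,957.00.
Route B — convert at spot, deposit ZAR: 16,000,000 × 2.3476 × 1.0377449068 = ZAR 38,979,359.09.
The quoted forward undervalues HKD, so borrow HKD, convert to ZAR at spot, deposit the ZAR at 7.41%, and buy HKD forward at 2.4059 to cover the loan.
Arbitrage profit = |38,640,957.00 − 38,979,359.09| = ZAR 338,402.

ZAR 338,402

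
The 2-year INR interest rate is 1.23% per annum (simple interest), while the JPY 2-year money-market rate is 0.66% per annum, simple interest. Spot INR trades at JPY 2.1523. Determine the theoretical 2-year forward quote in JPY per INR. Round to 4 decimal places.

T = 2 years.
Growth of 1 JPY over T: 1 + 0.0066×2 = 1.013200.
Growth of 1 INR over T: 1 + 0.0123×2 = 1.024600.
So F = 2.1523 × 1.013200 / 1.024600 = 2.128353 (JPY/INR).

2.1284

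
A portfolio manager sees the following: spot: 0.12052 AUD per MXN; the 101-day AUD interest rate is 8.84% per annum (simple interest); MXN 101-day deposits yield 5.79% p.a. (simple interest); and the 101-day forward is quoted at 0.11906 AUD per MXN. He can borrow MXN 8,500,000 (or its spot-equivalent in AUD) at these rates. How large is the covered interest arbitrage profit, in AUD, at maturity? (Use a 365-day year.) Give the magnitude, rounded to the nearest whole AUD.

T = 101/365 years.
Route A — deposit MXN, sell forward: 8,500,000 × 1.016021644 × 0.11906 = AUD 1,028,224.06.
Route B — convert at spot, deposit AUD: 8,500,000 × 0.12052 × 1.02446137 = AUD 1,049,478.72.
The quoted forward undervalues MXN, so borrow MXN, convert to AUD at spot, deposit the AUD at 8.84%, and buy MXN forward at 0.11906 to cover the loan.
Arbitrage profit = |1,028,224.06 − 1,049,478.72| = AUD 21,255.

AUD 21,255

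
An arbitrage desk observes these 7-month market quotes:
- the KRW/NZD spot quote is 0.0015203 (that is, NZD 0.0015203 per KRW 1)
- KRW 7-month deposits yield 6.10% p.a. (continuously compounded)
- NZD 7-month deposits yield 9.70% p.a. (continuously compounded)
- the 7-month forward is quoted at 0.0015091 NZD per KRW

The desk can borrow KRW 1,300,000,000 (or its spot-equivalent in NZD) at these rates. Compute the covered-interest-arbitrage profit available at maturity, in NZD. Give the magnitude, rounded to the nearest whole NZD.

NZD 58,550

T = 7/12 years.
Keep in KRW, deliver into the forward: 1,300,000,000·1.036223997·0.0015091 = NZD 2,032,895.32.
Swap to NZD now, deposit: 1,300,000,000·0.0015203·1.058214796 = NZD 2,091,445.14.
The quoted forward undervalues KRW, so borrow KRW, convert to NZD at spot, deposit the NZD at 9.70%, and buy KRW forward at 0.0015091 to cover the loan.
The gap between the two covered legs is NZD 58,550.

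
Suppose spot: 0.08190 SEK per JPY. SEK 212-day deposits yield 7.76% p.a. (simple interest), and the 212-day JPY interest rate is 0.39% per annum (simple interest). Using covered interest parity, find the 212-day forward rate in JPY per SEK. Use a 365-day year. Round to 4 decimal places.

11.7099

T = 212/365 years.
Growth of 1 SEK over T: 1 + 0.0776×212/365 = 1.04507178.
JPY growth factor: 1 + 0.0039×212/365 = 1.00226521.
So F = 0.0819 × 1.04507178 / 1.00226521 = 0.085397935 (SEK/JPY).
Invert for JPY per SEK: 1 / 0.085397935 = 11.7099.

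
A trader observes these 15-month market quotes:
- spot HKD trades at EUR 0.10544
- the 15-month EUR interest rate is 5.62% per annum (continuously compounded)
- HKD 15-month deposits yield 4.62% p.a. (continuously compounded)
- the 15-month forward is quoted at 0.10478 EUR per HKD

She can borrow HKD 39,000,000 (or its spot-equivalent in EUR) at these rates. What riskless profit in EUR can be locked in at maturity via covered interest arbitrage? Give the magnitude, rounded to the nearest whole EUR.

EUR 82,070

T = 15/12 years.
Keep in HKD, deliver into the forward: 39,000,000·1.0594501·0.10478 = EUR 4,329,358.08.
Swap to EUR now, deposit: 39,000,000·0.10544·1.072776342 = EUR 4,411,427.96.
The quoted forward undervalues HKD, so borrow HKD, convert to EUR at spot, deposit the EUR at 5.62%, and buy HKD forward at 0.10478 to cover the loan.
Arbitrage profit = |4,329,358.08 − 4,411,427.96| = EUR 82,070.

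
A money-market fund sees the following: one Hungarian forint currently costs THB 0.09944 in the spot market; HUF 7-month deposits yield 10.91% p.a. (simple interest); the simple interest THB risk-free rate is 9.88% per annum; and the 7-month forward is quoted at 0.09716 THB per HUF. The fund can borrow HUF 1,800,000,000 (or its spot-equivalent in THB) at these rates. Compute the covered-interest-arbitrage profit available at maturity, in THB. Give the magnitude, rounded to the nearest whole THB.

T = 7/12 years.
Route A — deposit HUF, sell forward: 1,800,000,000 × 1.06364166667 × 0.09716 = THB 186,018,163.80.
Route B — convert at spot, deposit THB: 1,800,000,000 × 0.09944 × 1.05763333333 = THB 189,307,905.60.
The quoted forward undervalues HUF, so borrow HUF, convert to THB at spot, deposit the THB at 9.88%, and buy HUF forward at 0.09716 to cover the loan.
Profit = 189,307,905.60 − 186,018,163.80 = THB 3,289,742.

THB 3,289,742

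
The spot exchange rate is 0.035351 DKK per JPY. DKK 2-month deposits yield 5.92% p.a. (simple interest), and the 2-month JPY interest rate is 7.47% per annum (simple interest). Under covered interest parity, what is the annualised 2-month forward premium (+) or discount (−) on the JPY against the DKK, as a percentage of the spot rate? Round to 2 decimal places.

T = 2/12 years.
CIP forward (DKK per JPY) = 0.035351 × 1.0098667/1.012450 = 0.035260801.
(F − S)/S ÷ T = (0.035260801 − 0.035351)/0.035351/(2/12) = -0.015309 → -1.53%.

-1.53%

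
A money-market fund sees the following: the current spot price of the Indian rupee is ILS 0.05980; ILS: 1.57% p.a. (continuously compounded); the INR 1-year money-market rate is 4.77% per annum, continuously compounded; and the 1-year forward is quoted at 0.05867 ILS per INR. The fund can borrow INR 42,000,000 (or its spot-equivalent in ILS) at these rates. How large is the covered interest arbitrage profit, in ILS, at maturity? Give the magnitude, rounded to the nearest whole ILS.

T = 1 year.
Invest the INR and cover forward: 42,000,000 × 1.048855951 × 0.05867 = ILS 2,584,527.90.
Convert at spot and invest in ILS: 42,000,000 × 0.05980 × 1.015823893 = ILS 2,551,343.29.
The quoted forward overvalues INR, so borrow ILS, buy INR at spot, deposit the INR at 4.77%, and sell the proceeds forward at 0.05867.
Profit = 2,584,527.90 − 2,551,343.29 = ILS 33,185.

ILS 33,185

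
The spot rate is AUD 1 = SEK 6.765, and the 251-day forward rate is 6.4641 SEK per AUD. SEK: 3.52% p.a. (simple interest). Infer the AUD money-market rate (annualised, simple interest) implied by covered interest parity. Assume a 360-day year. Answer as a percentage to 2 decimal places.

T = 251/360 years.
CIP gives F = S · g_SEK/g_AUD, so g_SEK/g_AUD = 6.4641/6.765 = 0.9555211.
The SEK side grows by 1 + 0.0352×251/360 = 1.0245422.
Hence g_AUD = 1.072234.
(1.072234 − 1)/T = 0.103603, i.e. 10.36%.

10.36%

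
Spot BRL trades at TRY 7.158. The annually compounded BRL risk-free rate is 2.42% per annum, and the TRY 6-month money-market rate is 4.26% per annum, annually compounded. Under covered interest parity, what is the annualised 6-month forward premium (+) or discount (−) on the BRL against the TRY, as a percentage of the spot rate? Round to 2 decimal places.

+1.79%

T = 6/12 years.
F = S · g_TRY/g_BRL = 7.158 × 1.0210779/1.0120277 = 7.222011.
Annualised premium = (F − S)/S × (1/T) = (7.222011 − 7.158)/7.158 ÷ (6/12) = 1.79%.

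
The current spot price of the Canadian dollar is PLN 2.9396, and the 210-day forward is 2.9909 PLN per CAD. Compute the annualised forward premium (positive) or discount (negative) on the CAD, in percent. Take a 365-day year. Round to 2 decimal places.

+3.03%

T = 210/365 years.
Period premium: (2.9909 − 2.9396)/2.9396 = 0.0174514.
Per annum: 0.0174514 / (210/365) = 0.030332 = 3.03%.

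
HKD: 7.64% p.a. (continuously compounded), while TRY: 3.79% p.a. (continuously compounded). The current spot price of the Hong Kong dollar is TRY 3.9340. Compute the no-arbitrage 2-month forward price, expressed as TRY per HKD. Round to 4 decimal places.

3.9088

T = 2/12 years.
Growth of 1 TRY over T: e^(0.0379×2/12) = 1.0063367.
HKD accumulates by e^(0.0764×2/12) = 1.0128147.
CIP: F = S · (grow TRY)/(grow HKD) = 3.934 × 1.0063367/1.0128147 = 3.908838 TRY per HKD.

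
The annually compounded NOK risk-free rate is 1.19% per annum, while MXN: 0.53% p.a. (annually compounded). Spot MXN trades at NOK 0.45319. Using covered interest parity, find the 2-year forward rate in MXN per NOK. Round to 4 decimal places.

2.1779

T = 2 years.
NOK accumulates by (1 + 0.0119)^2 = 1.0239416.
MXN growth factor: (1 + 0.0053)^2 = 1.0106281.
CIP: F = S · (grow NOK)/(grow MXN) = 0.45319 × 1.0239416/1.0106281 = 0.4591601 NOK per MXN.
Invert for MXN per NOK: 1 / 0.4591601 = 2.1779.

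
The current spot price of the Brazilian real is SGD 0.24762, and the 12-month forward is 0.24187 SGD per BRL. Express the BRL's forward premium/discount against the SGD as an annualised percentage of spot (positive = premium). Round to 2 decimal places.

-2.32%

T = 1 year.
Period premium: (0.24187 − 0.24762)/0.24762 = -0.0232211.
×(1/T) gives -2.32% p.a.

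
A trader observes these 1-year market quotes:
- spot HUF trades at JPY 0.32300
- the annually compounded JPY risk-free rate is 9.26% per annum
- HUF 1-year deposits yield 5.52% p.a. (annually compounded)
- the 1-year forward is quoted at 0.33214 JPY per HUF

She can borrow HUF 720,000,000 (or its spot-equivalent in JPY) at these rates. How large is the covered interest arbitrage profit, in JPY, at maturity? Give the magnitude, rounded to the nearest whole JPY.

JPY 1,753,684

T = 1 year.
Route A — deposit HUF, sell forward: 720,000,000 × 1.055200 × 0.33214 = JPY 252,341,372.16.
Route B — convert at spot, deposit JPY: 720,000,000 × 0.32300 × 1.092600 = JPY 254,095,056.00.
The quoted forward undervalues HUF, so borrow HUF, convert to JPY at spot, deposit the JPY at 9.26%, and buy HUF forward at 0.33214 to cover the loan.
Profit = 254,095,056.00 − 252,341,372.16 = JPY 1,753,684.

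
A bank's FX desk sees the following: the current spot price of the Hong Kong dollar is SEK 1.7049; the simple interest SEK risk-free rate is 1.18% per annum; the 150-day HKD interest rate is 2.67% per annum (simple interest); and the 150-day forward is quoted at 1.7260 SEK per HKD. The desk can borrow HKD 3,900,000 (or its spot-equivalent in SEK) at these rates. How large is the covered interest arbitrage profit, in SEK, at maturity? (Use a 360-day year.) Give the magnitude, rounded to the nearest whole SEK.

SEK 124,485

T = 150/360 years.
Keep in HKD, deliver into the forward: 3,900,000·1.011125·1.7260 = SEK 6,806,286.83.
Swap to SEK now, deposit: 3,900,000·1.7049·1.004916667 = SEK 6,681,801.46.
The quoted forward overvalues HKD, so borrow SEK, buy HKD at spot, deposit the HKD at 2.67%, and sell the proceeds forward at 1.7260.
Profit = 6,806,286.83 − 6,681,801.46 = SEK 124,485.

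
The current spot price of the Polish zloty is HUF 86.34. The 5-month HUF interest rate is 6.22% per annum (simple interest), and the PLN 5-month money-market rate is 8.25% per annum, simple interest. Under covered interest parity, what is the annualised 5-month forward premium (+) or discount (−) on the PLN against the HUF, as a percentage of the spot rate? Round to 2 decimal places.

T = 5/12 years.
F = S · g_HUF/g_PLN = 86.34 × 1.0259167/1.034375 = 85.63398.
Annualised premium = (F − S)/S × (1/T) = (85.63398 − 86.34)/86.34 ÷ (5/12) = -1.96%.

-1.96%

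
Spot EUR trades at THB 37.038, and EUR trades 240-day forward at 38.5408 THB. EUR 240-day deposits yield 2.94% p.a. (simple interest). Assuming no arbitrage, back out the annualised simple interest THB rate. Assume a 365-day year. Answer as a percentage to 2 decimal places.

9.23%

T = 240/365 years.
F/S = 38.5408/37.038 = 1.0405745 = (growth of THB) / (growth of EUR).
EUR growth factor: 1 + 0.0294×240/365 = 1.0193315.
So the THB growth factor = 1.0606904.
r = (1.0606904 − 1)/(240/365) = 0.092300 → 9.23%.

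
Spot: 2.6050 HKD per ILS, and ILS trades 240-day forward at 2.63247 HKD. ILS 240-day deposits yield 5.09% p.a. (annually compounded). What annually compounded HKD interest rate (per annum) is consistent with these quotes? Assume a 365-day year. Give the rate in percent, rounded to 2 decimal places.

6.78%

T = 240/365 years.
CIP gives F = S · g_HKD/g_ILS, so g_HKD/g_ILS = 2.63247/2.605 = 1.0105451.
ILS growth factor: (1 + 0.0509)^(240/365) = 1.0331832.
So the HKD growth factor = 1.0440782.
Annualise: 1.0440782^(365/240) − 1 = 0.067800 = 6.78%.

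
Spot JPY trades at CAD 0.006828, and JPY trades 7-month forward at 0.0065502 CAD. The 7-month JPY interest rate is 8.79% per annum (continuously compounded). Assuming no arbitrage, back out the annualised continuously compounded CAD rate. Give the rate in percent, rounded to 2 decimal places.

T = 7/12 years.
CIP gives F = S · g_CAD/g_JPY, so g_CAD/g_JPY = 0.0065502/0.006828 = 0.9593146.
The JPY side grows by e^(0.0879×7/12) = 1.0526123.
That pins the CAD growth at 1.0097863.
r = ln(1.0097863)/(7/12) = 0.016695 → 1.67%.

1.67%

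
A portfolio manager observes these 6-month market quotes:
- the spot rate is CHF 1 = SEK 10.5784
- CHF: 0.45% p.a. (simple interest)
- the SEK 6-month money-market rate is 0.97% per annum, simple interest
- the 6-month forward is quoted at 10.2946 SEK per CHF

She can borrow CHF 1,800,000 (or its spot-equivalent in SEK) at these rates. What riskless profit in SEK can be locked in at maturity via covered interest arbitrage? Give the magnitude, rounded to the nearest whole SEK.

SEK 561,496

T = 6/12 years.
Route A — deposit CHF, sell forward: 1,800,000 × 1.002250 × 10.2946 = SEK 18,571,973.13.
Route B — convert at spot, deposit SEK: 1,800,000 × 10.5784 × 1.004850 = SEK 19,133,469.43.
The quoted forward undervalues CHF, so borrow CHF, convert to SEK at spot, deposit the SEK at 0.97%, and buy CHF forward at 10.2946 to cover the loan.
The gap between the two covered legs is SEK 561,496.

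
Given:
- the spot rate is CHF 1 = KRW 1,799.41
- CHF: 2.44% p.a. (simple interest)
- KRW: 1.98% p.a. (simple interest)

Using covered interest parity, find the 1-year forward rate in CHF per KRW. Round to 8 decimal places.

0.00055824

T = 1 year.
Growth of 1 KRW over T: 1 + 0.0198×1 = 1.019800.
Growth of 1 CHF over T: 1 + 0.0244×1 = 1.024400.
Forward (KRW per CHF) = 1799.41 × 1.019800 / 1.024400 = 1791.330.
Quoted the other way: 1/1791.330 = 0.00055824 CHF per KRW.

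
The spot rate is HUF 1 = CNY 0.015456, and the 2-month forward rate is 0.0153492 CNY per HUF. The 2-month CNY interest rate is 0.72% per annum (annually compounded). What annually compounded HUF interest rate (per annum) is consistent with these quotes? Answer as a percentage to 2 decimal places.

5.00%

T = 2/12 years.
By CIP, F/S equals the CNY-to-HUF growth ratio: 0.0153492/0.015456 = 0.9930901.
CNY growth factor: (1 + 0.0072)^(2/12) = 1.0011964.
That pins the HUF growth at 1.0081627.
Annualise: 1.0081627^(12/2) − 1 = 0.049987 = 5.00%.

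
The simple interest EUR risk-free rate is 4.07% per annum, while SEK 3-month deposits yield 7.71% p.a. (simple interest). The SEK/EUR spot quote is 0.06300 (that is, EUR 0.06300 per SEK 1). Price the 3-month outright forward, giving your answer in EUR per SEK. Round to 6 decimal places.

T = 3/12 years.
EUR growth factor: 1 + 0.0407×3/12 = 1.010175.
Growth of 1 SEK over T: 1 + 0.0771×3/12 = 1.019275.
Forward (EUR per SEK) = 0.063 × 1.010175 / 1.019275 = 0.06243754.

0.062438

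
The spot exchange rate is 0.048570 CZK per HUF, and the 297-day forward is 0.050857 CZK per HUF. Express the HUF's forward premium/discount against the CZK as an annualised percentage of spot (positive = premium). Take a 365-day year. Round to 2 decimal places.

+5.79%

T = 297/365 years.
HUF trades forward at +4.70867% vs spot over the period.
×(1/T) gives 5.79% p.a.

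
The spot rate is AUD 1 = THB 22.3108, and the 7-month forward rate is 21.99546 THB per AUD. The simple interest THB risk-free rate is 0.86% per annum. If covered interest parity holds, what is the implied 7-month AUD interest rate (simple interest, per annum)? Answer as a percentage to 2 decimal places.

3.33%

T = 7/12 years.
F/S = 21.99546/22.3108 = 0.9858660 = (growth of THB) / (growth of AUD).
THB growth factor: 1 + 0.0086×7/12 = 1.0050167.
Hence g_AUD = 1.0194253.
r = (1.0194253 − 1)/(7/12) = 0.033301 → 3.33%.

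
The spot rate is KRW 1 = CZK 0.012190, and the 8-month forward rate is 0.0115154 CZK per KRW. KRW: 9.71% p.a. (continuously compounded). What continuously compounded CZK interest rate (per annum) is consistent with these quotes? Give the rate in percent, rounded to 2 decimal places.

1.17%

T = 8/12 years.
CIP gives F = S · g_CZK/g_KRW, so g_CZK/g_KRW = 0.0115154/0.01219 = 0.9446596.
KRW growth factor: e^(0.0971×8/12) = 1.0668745.
So the CZK growth factor = 1.0078332.
Take logs: ln 1.0078332 / (8/12) = 0.011704, so 1.17%.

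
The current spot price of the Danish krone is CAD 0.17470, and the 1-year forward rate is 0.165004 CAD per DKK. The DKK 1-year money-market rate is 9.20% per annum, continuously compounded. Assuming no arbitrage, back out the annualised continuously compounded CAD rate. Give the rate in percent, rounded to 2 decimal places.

3.49%

T = 1 year.
F/S = 0.165004/0.1747 = 0.9444991 = (growth of CAD) / (growth of DKK).
DKK growth factor: e^(0.0920×1) = 1.0963648.
That pins the CAD growth at 1.0355156.
r = ln(1.0355156)/1 = 0.034899 → 3.49%.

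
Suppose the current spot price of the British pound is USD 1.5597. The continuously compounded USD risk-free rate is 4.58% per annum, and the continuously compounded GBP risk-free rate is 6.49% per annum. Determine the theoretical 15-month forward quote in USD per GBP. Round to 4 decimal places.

T = 15/12 years.
USD accumulates by e^(0.0458×15/12) = 1.0589205.
Growth of 1 GBP over T: e^(0.0649×15/12) = 1.0845065.
So F = 1.5597 × 1.0589205 / 1.0845065 = 1.522903 (USD/GBP).

1.5229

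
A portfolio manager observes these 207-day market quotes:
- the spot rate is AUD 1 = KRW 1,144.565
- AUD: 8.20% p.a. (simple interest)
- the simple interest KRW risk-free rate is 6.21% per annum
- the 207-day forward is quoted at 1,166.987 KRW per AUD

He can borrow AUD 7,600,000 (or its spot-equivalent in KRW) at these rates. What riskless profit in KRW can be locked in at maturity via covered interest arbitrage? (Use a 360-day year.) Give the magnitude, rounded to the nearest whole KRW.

KRW 277,976,706

T = 207/360 years.
Route A — deposit AUD, sell forward: 7,600,000 × 1.047150 × 1166.987 = KRW 9,287,279,321.58.
Route B — convert at spot, deposit KRW: 7,600,000 × 1144.565 × 1.0357075 = KRW 9,009,302,616.01.
The quoted forward overvalues AUD, so borrow KRW, buy AUD at spot, deposit the AUD at 8.20%, and sell the proceeds forward at 1,166.987.
The gap between the two covered legs is KRW 277,976,706.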